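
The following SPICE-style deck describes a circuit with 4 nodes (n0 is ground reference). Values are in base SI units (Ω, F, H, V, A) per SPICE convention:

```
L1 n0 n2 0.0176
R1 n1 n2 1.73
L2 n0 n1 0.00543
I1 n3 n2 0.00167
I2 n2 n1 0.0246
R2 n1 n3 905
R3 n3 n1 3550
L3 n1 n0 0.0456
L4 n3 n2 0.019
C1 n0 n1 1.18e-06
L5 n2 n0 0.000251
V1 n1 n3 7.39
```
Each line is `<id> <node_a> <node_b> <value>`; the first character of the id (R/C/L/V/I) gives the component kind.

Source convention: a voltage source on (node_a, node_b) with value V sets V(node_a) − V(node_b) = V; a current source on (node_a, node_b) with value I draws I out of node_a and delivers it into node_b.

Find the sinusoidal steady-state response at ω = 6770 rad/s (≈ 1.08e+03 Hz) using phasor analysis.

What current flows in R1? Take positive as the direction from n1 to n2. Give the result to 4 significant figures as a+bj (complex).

0.02579-0.05614j A

MNA unknowns: 3 node voltages V₁..V_3 plus 1 source current (V1)
L1: Y=0.000-0.008393j on G[0,2]
R1: Y=0.5780+0.000j on G[1,2]
L2: Y=0.000-0.02720j on G[0,1]
I1: z[3]−=0.00167, z[2]+=0.00167
I2: z[2]−=0.0246, z[1]+=0.0246
R2: Y=0.001105+0.000j on G[1,3]
R3: Y=0.0002817+0.000j on G[3,1]
L3: Y=0.000-0.003239j on G[1,0]
L4: Y=0.000-0.007774j on G[3,2]
C1: Y=0.000+0.007989j on G[0,1]
L5: Y=0.000-0.5885j on G[2,0]
V1: row V1−V3=7.39, i_V1 at 1,3
solve → V1=0.04299-0.09360j, V2=-0.001617+0.003521j, V3=-7.347-0.09360j
aux → i_V1=-0.009332+0.05710j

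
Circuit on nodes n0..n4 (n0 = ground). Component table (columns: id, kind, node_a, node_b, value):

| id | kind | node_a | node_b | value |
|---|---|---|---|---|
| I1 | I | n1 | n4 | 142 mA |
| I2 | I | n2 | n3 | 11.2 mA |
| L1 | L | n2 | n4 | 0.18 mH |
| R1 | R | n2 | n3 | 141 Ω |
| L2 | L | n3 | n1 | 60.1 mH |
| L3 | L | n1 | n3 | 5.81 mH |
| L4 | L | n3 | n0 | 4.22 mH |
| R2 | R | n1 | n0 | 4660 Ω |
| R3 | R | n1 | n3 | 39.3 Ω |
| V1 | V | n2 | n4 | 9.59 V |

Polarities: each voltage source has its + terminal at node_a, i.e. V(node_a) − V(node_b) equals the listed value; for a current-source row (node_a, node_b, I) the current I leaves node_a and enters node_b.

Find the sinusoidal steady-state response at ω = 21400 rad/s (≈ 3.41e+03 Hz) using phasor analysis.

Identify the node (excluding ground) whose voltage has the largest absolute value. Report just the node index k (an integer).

2

MNA unknowns: 4 node voltages V₁..V_4 plus 1 source current (V1)
I1: z[1]−=0.142, z[4]+=0.142
I2: z[2]−=0.0112, z[3]+=0.0112
L1: Y=0.000-0.2596j on G[2,4]
R1: Y=0.007092+0.000j on G[2,3]
L2: Y=0.000-0.0007775j on G[3,1]
L3: Y=0.000-0.008043j on G[1,3]
L4: Y=0.000-0.01107j on G[3,0]
R2: Y=0.0002146+0.000j on G[1,0]
R3: Y=0.02545+0.000j on G[1,3]
V1: row V2−V4=9.59, i_V1 at 2,4
solve → V1=-4.980-1.605j, V2=18.41+0.09651j, V3=-0.03111+0.09651j, V4=8.822+0.09651j
aux → i_V1=-0.1420+2.490j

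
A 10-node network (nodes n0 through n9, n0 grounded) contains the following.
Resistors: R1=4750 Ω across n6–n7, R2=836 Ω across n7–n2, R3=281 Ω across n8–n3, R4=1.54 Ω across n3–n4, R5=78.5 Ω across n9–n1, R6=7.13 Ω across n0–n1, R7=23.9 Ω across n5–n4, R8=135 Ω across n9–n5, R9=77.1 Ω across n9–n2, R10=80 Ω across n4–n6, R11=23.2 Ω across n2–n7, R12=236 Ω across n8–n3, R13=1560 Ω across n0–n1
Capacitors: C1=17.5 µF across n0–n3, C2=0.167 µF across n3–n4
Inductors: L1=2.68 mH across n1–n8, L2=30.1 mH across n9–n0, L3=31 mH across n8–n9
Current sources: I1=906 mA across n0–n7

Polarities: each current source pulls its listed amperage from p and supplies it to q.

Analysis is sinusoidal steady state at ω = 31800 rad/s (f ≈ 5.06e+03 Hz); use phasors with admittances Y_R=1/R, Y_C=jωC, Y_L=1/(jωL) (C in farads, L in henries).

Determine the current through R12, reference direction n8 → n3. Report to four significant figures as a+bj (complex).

Element admittances at ω=31800 rad/s:
  Y(R1) = 0.0002105+0.000j S between n6,n7
  Y(R2) = 0.001196+0.000j S between n7,n2
  Y(C1) = 0.000+0.5565j S between n0,n3
  Y(R3) = 0.003559+0.000j S between n8,n3
  Y(R4) = 0.6494+0.000j S between n3,n4
  Y(R5) = 0.01274+0.000j S between n9,n1
  Y(R6) = 0.1403+0.000j S between n0,n1
  Y(L1) = 0.000-0.01173j S between n1,n8
  Y(C2) = 0.000+0.005311j S between n3,n4
  Y(R7) = 0.04184+0.000j S between n5,n4
  Y(R8) = 0.007407+0.000j S between n9,n5
  Y(L2) = 0.000-0.001045j S between n9,n0
  Y(R9) = 0.01297+0.000j S between n9,n2
  Y(R10) = 0.01250+0.000j S between n4,n6
  Y(R11) = 0.04310+0.000j S between n2,n7
  Y(L3) = 0.000-0.001014j S between n8,n9
  Y(R12) = 0.004237+0.000j S between n8,n3
  Y(R13) = 0.0006410+0.000j S between n0,n1
  I1: injects 0.906 A into n7 (from n0)
Assemble and solve the 9×9 MNA system:
  V(n1)=3.747+0.2350j  V(n2)=115.8+4.706j  V(n3)=0.03089-0.6704j  V(n4)=0.5358-0.6204j  V(n5)=7.696+0.1934j  V(n6)=2.774-0.5326j  V(n7)=135.7+4.681j  V(n8)=5.871-2.974j  V(n9)=48.14+4.790j

0.02475-0.009760j A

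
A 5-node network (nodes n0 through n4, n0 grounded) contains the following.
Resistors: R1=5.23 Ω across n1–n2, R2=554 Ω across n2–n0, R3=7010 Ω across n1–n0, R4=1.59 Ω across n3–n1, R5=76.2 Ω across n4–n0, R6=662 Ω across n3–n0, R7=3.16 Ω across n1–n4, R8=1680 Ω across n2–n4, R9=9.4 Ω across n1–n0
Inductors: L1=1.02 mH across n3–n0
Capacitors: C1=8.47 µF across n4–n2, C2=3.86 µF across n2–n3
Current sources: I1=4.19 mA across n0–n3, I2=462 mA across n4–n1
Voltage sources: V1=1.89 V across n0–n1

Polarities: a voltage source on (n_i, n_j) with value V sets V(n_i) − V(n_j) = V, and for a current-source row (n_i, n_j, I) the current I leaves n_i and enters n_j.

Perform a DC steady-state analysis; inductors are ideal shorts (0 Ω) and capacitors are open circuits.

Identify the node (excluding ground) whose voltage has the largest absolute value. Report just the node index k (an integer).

MNA unknowns: 4 node voltages V₁..V_4 plus 2 source currents (L1, V1)
R1: Y=0.1912 on G[1,2]
L1: row V3−V0=0, i_L1 at 3,0
R2: Y=0.001805 on G[2,0]
R3: Y=0.0001427 on G[1,0]
C1: Y=0.000 on G[4,2]
R4: Y=0.6289 on G[3,1]
C2: Y=0.000 on G[2,3]
I1: z[0]−=0.00419, z[3]+=0.00419
I2: z[4]−=0.462, z[1]+=0.462
R5: Y=0.01312 on G[4,0]
R6: Y=0.001511 on G[3,0]
R7: Y=0.3165 on G[1,4]
R8: Y=0.0005952 on G[2,4]
R9: Y=0.1064 on G[1,0]
V1: row V0−V1=1.89, i_V1 at 0,1
solve → V1=-1.890, V2=-1.876, V3=0.000, V4=-3.214
aux → i_L1=-1.184, i_V1=-1.436

4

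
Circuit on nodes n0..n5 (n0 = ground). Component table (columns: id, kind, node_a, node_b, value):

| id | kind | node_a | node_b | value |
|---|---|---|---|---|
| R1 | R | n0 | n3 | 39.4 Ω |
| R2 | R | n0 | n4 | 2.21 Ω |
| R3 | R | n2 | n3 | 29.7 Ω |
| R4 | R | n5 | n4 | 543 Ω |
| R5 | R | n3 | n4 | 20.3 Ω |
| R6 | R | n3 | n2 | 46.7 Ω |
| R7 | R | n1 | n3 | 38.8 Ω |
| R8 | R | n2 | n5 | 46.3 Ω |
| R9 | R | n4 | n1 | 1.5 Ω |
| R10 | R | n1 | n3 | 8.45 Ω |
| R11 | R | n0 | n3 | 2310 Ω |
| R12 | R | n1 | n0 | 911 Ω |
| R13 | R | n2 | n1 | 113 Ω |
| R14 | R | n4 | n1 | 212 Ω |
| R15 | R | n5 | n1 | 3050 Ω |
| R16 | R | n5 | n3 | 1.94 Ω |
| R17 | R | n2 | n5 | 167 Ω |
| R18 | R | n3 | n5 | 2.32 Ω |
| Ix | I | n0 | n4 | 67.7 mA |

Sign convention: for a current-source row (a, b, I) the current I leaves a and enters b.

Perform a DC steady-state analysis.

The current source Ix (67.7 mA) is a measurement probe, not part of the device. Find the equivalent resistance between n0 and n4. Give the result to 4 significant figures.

Apply KCL at each of the 5 non-ground nodes and solve the resulting linear system.
Node n1: branches {R7, R9, R10, R12, R13, R14, R15} → V_1 = 0.1386
Node n2: branches {R3, R6, R8, R13, R17} → V_2 = 0.1253
Node n3: branches {R1, R3, R5, R6, R7, R10, R11, R16, R18} → V_3 = 0.1238
Node n4: branches {R2, R4, R5, R9, R14, Ix} → V_4 = 0.1422
Node n5: branches {R4, R8, R15, R16, R17, R18} → V_5 = 0.1239

R_eq = 2.101 Ω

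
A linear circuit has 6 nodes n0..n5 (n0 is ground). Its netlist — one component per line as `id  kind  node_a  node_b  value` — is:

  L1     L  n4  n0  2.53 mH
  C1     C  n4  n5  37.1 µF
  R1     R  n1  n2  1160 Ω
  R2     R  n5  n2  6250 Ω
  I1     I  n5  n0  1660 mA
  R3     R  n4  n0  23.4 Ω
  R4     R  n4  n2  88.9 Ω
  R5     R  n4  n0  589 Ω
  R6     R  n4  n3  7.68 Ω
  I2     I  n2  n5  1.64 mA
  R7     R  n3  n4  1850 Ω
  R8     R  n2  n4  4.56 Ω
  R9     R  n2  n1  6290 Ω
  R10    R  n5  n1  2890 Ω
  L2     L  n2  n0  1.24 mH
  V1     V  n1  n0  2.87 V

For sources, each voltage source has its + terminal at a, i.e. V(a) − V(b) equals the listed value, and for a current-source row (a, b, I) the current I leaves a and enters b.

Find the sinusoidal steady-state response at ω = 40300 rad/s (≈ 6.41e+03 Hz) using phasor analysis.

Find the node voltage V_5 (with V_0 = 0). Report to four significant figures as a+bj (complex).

Element admittances at ω=40300 rad/s:
  Y(L1) = 0.000-0.009808j S between n4,n0
  Y(C1) = 0.000+1.495j S between n4,n5
  Y(R1) = 0.0008621+0.000j S between n1,n2
  Y(R2) = 0.0001600+0.000j S between n5,n2
  I1: injects 1.66 A into n0 (from n5)
  Y(R3) = 0.04274+0.000j S between n4,n0
  Y(R4) = 0.01125+0.000j S between n4,n2
  Y(R5) = 0.001698+0.000j S between n4,n0
  Y(R6) = 0.1302+0.000j S between n4,n3
  I2: injects 0.00164 A into n5 (from n2)
  Y(R7) = 0.0005405+0.000j S between n3,n4
  Y(R8) = 0.2193+0.000j S between n2,n4
  Y(R9) = 0.0001590+0.000j S between n2,n1
  Y(R10) = 0.0003460+0.000j S between n5,n1
  Y(L2) = 0.000-0.02001j S between n2,n0
  V1: constraint V(n1)−V(n0) = 2.87
Assemble and solve the 6×6 MNA system:
  V(n1)=2.870+0.000j  V(n2)=-23.53-17.59j  V(n3)=-25.16-15.63j  V(n4)=-25.16-15.63j  V(n5)=-25.16-14.53j
  i(V1)=-0.03665-0.02299j

-25.16-14.53j V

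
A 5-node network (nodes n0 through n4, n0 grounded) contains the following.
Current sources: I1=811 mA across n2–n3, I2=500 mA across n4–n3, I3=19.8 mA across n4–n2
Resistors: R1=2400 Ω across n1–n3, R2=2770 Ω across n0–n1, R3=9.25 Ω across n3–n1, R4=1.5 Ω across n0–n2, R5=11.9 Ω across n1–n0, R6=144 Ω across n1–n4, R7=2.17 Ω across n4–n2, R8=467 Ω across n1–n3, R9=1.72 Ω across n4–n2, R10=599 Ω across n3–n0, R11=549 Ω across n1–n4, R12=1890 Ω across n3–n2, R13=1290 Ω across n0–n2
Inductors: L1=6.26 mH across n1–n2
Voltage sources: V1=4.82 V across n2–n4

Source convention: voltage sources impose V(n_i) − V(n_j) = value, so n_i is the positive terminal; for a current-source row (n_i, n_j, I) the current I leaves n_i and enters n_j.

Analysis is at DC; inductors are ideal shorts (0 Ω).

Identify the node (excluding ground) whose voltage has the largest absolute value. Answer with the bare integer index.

MNA unknowns: 4 node voltages V₁..V_4 plus 2 source currents (L1, V1)
I1: z[2]−=0.811, z[3]+=0.811
R1: Y=0.0004167 on G[1,3]
R2: Y=0.0003610 on G[0,1]
R3: Y=0.1081 on G[3,1]
R4: Y=0.6667 on G[0,2]
R5: Y=0.08403 on G[1,0]
R6: Y=0.006944 on G[1,4]
I2: z[4]−=0.5, z[3]+=0.5
R7: Y=0.4608 on G[4,2]
R8: Y=0.002141 on G[1,3]
R9: Y=0.5814 on G[4,2]
R10: Y=0.001669 on G[3,0]
R11: Y=0.001821 on G[1,4]
I3: z[4]−=0.0198, z[2]+=0.0198
R12: Y=0.0005291 on G[3,2]
L1: row V1−V2=0, i_L1 at 1,2
R13: Y=0.0007752 on G[0,2]
V1: row V2−V4=4.82, i_V1 at 2,4
solve → V1=-0.02574, V2=-0.02574, V3=11.59, V4=-4.846
aux → i_L1=1.245, i_V1=-4.546

3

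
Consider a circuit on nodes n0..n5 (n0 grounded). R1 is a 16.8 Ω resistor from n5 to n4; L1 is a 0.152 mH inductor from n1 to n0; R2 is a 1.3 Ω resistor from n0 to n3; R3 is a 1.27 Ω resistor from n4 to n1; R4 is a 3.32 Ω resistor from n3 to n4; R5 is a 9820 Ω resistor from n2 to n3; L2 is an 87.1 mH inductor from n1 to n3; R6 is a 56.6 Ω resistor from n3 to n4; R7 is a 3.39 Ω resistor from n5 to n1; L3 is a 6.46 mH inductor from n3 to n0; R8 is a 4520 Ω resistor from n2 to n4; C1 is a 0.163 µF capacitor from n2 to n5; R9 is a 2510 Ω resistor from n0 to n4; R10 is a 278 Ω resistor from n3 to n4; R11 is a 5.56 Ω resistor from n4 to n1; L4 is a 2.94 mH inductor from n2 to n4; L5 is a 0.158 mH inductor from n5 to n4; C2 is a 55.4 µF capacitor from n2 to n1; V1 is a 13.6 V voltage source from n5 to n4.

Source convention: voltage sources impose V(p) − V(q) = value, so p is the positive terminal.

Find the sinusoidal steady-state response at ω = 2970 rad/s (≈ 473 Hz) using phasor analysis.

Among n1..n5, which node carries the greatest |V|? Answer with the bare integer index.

5

Apply KCL at each of the 5 non-ground nodes and solve the resulting linear system.
Node n1: branches {L1, R3, L2, R7, R11, C2} → V_1 = -0.03927+0.2622j
Node n2: branches {R5, R8, C1, L4, C2} → V_2 = 5.741+1.863j
Node n3: branches {R2, R4, R5, L2, R6, L3, R10} → V_3 = -0.7426-0.1632j
Node n4: branches {R1, R3, R4, R6, R8, R9, R10, R11, L4, L5, V1} → V_4 = -2.548-0.4246j
Node n5: branches {R1, R7, C1, L5, V1} → V_5 = 11.05-0.4246j
Source currents: i(V1)=-4.083+29.18j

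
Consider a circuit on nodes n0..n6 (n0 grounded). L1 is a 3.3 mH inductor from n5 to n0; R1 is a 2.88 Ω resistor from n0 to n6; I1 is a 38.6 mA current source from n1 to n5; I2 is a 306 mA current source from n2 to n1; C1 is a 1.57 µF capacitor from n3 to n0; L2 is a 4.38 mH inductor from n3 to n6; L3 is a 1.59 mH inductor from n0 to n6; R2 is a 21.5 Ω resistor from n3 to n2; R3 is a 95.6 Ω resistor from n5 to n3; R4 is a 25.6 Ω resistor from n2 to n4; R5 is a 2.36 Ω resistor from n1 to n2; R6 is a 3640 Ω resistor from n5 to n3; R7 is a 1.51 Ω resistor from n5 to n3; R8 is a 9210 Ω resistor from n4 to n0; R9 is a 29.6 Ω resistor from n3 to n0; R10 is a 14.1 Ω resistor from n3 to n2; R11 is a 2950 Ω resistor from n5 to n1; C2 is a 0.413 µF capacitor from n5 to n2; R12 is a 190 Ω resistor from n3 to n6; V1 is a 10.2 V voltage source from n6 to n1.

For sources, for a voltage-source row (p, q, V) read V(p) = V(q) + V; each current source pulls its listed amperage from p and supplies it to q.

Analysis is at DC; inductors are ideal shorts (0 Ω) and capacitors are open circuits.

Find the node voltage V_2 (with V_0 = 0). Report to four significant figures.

MNA unknowns: 6 node voltages V₁..V_6 plus 4 source currents (L1, L2, L3, V1)
L1: row V5−V0=0, i_L1 at 5,0
R1: Y=0.3472 on G[0,6]
I1: z[1]−=0.0386, z[5]+=0.0386
I2: z[2]−=0.306, z[1]+=0.306
C1: Y=0.000 on G[3,0]
L2: row V3−V6=0, i_L2 at 3,6
L3: row V0−V6=0, i_L3 at 0,6
R2: Y=0.04651 on G[3,2]
R3: Y=0.01046 on G[5,3]
R4: Y=0.03906 on G[2,4]
R5: Y=0.4237 on G[1,2]
R6: Y=0.0002747 on G[5,3]
R7: Y=0.6623 on G[5,3]
R8: Y=0.0001086 on G[4,0]
R9: Y=0.03378 on G[3,0]
R10: Y=0.07092 on G[3,2]
R11: Y=0.0003390 on G[5,1]
C2: Y=0.000 on G[5,2]
R12: Y=0.005263 on G[3,6]
V1: row V6−V1=10.2, i_V1 at 6,1
solve → V1=-10.20, V2=-8.550, V3=0.000, V4=-8.527, V5=0.000, V6=0.000
aux → i_L1=0.03514, i_L2=-1.004, i_L3=0.03422, i_V1=-0.9699

-8.550 V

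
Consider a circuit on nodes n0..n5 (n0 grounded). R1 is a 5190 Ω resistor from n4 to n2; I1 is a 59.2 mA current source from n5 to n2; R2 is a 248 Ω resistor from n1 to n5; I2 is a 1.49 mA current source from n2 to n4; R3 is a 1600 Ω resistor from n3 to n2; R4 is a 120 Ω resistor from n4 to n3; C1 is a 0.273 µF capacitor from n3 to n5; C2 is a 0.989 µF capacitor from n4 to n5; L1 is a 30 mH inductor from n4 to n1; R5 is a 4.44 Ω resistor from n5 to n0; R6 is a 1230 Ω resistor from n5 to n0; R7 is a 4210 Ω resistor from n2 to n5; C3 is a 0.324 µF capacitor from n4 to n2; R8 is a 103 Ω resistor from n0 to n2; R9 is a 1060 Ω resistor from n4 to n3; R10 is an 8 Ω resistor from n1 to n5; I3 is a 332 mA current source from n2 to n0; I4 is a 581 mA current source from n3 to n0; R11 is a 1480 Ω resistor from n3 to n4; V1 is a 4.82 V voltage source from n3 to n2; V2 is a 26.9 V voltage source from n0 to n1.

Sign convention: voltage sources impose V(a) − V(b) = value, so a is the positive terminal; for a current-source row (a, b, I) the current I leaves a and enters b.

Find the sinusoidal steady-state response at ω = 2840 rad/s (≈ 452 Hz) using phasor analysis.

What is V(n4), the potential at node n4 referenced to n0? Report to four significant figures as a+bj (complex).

Element admittances at ω=2840 rad/s:
  Y(R1) = 0.0001927+0.000j S between n4,n2
  I1: injects 0.0592 A into n2 (from n5)
  Y(R2) = 0.004032+0.000j S between n1,n5
  I2: injects 0.00149 A into n4 (from n2)
  Y(R3) = 0.0006250+0.000j S between n3,n2
  Y(R4) = 0.008333+0.000j S between n4,n3
  Y(C1) = 0.000+0.0007753j S between n3,n5
  Y(C2) = 0.000+0.002809j S between n4,n5
  Y(L1) = 0.000-0.01174j S between n4,n1
  Y(R5) = 0.2252+0.000j S between n5,n0
  Y(R6) = 0.0008130+0.000j S between n5,n0
  Y(R7) = 0.0002375+0.000j S between n2,n5
  Y(C3) = 0.000+0.0009202j S between n4,n2
  Y(R8) = 0.009709+0.000j S between n0,n2
  Y(R9) = 0.0009434+0.000j S between n4,n3
  Y(R10) = 0.1250+0.000j S between n1,n5
  I3: injects 0.332 A into n0 (from n2)
  I4: injects 0.581 A into n0 (from n3)
  Y(R11) = 0.0006757+0.000j S between n3,n4
  V1: constraint V(n3)−V(n2) = 4.82
  V2: constraint V(n0)−V(n1) = 26.9
Assemble and solve the 7×7 MNA system:
  V(n1)=-26.90+0.000j  V(n2)=-67.61-7.576j  V(n3)=-62.79-7.576j  V(n4)=-45.31-21.07j  V(n5)=-9.802-0.4014j
  i(V1)=-0.4156-0.09318j  i(V2)=-1.959-0.1643j

-45.31-21.07j V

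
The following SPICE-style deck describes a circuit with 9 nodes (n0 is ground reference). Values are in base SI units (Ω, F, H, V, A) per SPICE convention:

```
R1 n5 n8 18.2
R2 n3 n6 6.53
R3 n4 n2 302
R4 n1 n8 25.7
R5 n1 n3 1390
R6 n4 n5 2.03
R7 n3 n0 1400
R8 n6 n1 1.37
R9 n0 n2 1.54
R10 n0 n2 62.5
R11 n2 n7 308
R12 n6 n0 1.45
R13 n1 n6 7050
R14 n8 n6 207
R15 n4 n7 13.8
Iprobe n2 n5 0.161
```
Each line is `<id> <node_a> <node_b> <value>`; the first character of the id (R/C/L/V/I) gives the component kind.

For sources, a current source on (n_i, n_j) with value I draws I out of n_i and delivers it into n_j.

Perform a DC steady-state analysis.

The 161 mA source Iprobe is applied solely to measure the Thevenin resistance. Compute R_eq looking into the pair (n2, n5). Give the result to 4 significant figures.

R_eq = 35.07 Ω

MNA unknowns: 8 node voltages V₁..V_8
R1: Y=0.05495 on G[5,8]
R2: Y=0.1531 on G[3,6]
R3: Y=0.003311 on G[4,2]
R4: Y=0.03891 on G[1,8]
R5: Y=0.0007194 on G[1,3]
R6: Y=0.4926 on G[4,5]
R7: Y=0.0007143 on G[3,0]
R8: Y=0.7299 on G[6,1]
R9: Y=0.6494 on G[0,2]
R10: Y=0.01600 on G[0,2]
R11: Y=0.003247 on G[2,7]
R12: Y=0.6897 on G[6,0]
R13: Y=0.0001418 on G[1,6]
R14: Y=0.004831 on G[8,6]
R15: Y=0.07246 on G[4,7]
Iprobe: z[2]−=0.161, z[5]+=0.161
solve → V1=0.3329, V2=-0.1882, V3=0.1813, V4=5.385, V5=5.458, V6=0.1814, V7=5.146, V8=3.179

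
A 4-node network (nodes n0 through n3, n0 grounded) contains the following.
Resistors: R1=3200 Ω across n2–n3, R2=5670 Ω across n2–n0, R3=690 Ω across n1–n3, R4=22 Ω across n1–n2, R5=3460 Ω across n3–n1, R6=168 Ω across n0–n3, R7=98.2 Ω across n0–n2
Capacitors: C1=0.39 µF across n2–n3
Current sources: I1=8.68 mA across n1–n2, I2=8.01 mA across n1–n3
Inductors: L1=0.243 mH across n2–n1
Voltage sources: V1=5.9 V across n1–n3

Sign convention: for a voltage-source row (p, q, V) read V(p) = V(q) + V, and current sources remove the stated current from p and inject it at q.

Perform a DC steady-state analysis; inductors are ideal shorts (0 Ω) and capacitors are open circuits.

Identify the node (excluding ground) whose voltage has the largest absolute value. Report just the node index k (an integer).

Apply KCL at each of the 3 non-ground nodes and solve the resulting linear system.
Node n1: branches {I1, L1, R3, R4, R5, I2, V1} → V_1 = 2.153
Node n2: branches {R1, C1, I1, R2, L1, R4, R7} → V_2 = 2.153
Node n3: branches {R1, C1, R3, R5, I2, R6, V1} → V_3 = -3.747
Source currents: i(L1)=-0.01547, i(V1)=-0.04241

3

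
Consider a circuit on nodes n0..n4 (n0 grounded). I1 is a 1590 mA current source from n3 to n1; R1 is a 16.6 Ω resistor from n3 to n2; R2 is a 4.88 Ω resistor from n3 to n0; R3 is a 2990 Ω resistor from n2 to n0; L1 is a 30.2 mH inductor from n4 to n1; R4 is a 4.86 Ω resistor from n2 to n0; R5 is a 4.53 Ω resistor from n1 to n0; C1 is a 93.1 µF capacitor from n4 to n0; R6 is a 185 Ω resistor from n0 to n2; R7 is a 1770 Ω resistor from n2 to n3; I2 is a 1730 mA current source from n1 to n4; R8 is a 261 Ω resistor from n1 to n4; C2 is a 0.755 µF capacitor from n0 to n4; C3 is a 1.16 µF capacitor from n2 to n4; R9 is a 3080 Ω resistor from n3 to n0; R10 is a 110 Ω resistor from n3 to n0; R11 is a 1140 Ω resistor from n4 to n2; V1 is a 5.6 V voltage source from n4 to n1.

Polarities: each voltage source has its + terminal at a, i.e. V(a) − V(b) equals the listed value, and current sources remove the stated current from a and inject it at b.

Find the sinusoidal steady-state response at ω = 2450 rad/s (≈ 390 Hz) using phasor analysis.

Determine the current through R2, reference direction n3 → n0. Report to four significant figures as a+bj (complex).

-1.241+0.002650j A

MNA unknowns: 4 node voltages V₁..V_4 plus 1 source current (V1)
I1: z[3]−=1.59, z[1]+=1.59
R1: Y=0.06024+0.000j on G[3,2]
R2: Y=0.2049+0.000j on G[3,0]
R3: Y=0.0003344+0.000j on G[2,0]
L1: Y=0.000-0.01352j on G[4,1]
R4: Y=0.2058+0.000j on G[2,0]
R5: Y=0.2208+0.000j on G[1,0]
C1: Y=0.000+0.2281j on G[4,0]
R6: Y=0.005405+0.000j on G[0,2]
R7: Y=0.0005650+0.000j on G[2,3]
I2: z[1]−=1.73, z[4]+=1.73
R8: Y=0.003831+0.000j on G[1,4]
C2: Y=0.000+0.001850j on G[0,4]
C3: Y=0.000+0.002842j on G[2,4]
R9: Y=0.0003247+0.000j on G[3,0]
R10: Y=0.009091+0.000j on G[3,0]
R11: Y=0.0008772+0.000j on G[4,2]
V1: row V4−V1=5.6, i_V1 at 4,1
solve → V1=0.4524-6.373j, V2=-1.262+0.05851j, V3=-6.058+0.01293j, V4=6.052-6.373j
aux → i_V1=0.2184-1.331j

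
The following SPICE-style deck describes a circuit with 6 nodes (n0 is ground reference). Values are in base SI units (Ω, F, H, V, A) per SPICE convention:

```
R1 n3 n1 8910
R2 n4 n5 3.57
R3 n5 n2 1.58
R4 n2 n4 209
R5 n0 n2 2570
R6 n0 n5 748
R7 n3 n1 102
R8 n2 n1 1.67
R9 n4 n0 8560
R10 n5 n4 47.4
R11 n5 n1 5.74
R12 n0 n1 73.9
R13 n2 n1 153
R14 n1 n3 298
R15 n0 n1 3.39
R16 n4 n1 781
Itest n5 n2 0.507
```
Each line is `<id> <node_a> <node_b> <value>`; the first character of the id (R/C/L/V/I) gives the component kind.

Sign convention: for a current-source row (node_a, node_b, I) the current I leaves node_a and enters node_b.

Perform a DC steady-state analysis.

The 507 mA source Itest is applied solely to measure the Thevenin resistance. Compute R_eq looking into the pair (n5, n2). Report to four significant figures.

R_eq = 1.291 Ω

Apply KCL at each of the 5 non-ground nodes and solve the resulting linear system.
Node n1: branches {R1, R7, R8, R11, R12, R13, R14, R15, R16} → V_1 = 0.002183
Node n2: branches {R3, R4, R5, R8, R13, Itest} → V_2 = 0.1501
Node n3: branches {R1, R7, R14} → V_3 = 0.002183
Node n4: branches {R2, R4, R9, R10, R16} → V_4 = -0.4920
Node n5: branches {R2, R3, R6, R10, R11, Itest} → V_5 = -0.5044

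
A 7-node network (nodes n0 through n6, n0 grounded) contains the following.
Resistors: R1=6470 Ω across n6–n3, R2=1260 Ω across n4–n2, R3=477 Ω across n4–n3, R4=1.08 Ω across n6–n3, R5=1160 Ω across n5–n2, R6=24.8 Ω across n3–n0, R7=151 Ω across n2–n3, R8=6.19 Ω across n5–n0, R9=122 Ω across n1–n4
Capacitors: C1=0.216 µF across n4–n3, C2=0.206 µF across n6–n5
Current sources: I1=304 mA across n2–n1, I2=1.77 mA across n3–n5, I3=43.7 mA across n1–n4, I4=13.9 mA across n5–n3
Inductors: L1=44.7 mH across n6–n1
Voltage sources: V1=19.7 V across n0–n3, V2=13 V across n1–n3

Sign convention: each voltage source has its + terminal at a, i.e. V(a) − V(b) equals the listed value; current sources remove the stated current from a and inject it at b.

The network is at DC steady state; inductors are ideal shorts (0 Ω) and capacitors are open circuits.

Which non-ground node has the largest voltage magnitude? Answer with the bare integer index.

MNA unknowns: 6 node voltages V₁..V_6 plus 3 source currents (L1, V1, V2)
R1: Y=0.0001546 on G[6,3]
R2: Y=0.0007937 on G[4,2]
C1: Y=0.000 on G[4,3]
I1: z[2]−=0.304, z[1]+=0.304
I2: z[3]−=0.00177, z[5]+=0.00177
R3: Y=0.002096 on G[4,3]
I3: z[1]−=0.0437, z[4]+=0.0437
R4: Y=0.9259 on G[6,3]
R5: Y=0.0008621 on G[5,2]
R6: Y=0.04032 on G[3,0]
R7: Y=0.006623 on G[2,3]
C2: Y=0.000 on G[6,5]
R8: Y=0.1616 on G[5,0]
I4: z[5]−=0.0139, z[3]+=0.0139
R9: Y=0.008197 on G[1,4]
L1: row V6−V1=0, i_L1 at 6,1
V1: row V0−V3=19.7, i_V1 at 0,3
V2: row V1−V3=13, i_V2 at 1,3
solve → V1=-6.700, V2=-53.34, V3=-19.70, V4=-8.555, V5=-0.3578, V6=-6.700
aux → i_L1=-12.04, i_V1=-0.8522, i_V2=-11.79

2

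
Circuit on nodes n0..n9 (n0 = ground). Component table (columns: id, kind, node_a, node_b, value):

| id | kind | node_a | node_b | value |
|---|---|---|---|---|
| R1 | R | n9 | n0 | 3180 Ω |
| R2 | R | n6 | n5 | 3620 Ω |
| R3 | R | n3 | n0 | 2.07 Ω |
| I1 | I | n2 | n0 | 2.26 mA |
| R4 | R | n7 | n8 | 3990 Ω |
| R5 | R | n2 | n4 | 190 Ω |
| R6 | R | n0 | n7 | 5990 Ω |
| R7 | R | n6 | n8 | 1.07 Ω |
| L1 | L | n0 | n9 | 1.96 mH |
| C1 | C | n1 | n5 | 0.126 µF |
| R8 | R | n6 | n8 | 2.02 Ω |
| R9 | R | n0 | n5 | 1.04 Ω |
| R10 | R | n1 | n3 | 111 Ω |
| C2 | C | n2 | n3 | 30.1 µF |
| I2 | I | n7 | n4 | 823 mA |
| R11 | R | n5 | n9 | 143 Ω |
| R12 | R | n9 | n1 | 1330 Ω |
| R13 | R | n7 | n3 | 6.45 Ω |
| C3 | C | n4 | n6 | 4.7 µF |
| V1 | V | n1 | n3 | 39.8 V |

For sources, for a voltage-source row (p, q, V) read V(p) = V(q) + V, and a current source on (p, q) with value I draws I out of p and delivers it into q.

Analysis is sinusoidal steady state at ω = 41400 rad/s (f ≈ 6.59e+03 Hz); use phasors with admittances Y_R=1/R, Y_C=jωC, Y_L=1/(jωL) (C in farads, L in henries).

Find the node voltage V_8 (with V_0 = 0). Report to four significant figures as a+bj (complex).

MNA unknowns: 9 node voltages V₁..V_9 plus 1 source current (V1)
R1: Y=0.0003145+0.000j on G[9,0]
R2: Y=0.0002762+0.000j on G[6,5]
R3: Y=0.4831+0.000j on G[3,0]
I1: z[2]−=0.00226, z[0]+=0.00226
R4: Y=0.0002506+0.000j on G[7,8]
R5: Y=0.005263+0.000j on G[2,4]
R6: Y=0.0001669+0.000j on G[0,7]
R7: Y=0.9346+0.000j on G[6,8]
L1: Y=0.000-0.01232j on G[0,9]
C1: Y=0.000+0.005216j on G[1,5]
R8: Y=0.4950+0.000j on G[6,8]
R9: Y=0.9615+0.000j on G[0,5]
R10: Y=0.009009+0.000j on G[1,3]
C2: Y=0.000+1.246j on G[2,3]
I2: z[7]−=0.823, z[4]+=0.823
R11: Y=0.006993+0.000j on G[5,9]
R12: Y=0.0007519+0.000j on G[9,1]
R13: Y=0.1550+0.000j on G[7,3]
C3: Y=0.000+0.1946j on G[4,6]
V1: row V1−V3=39.8, i_V1 at 1,3
solve → V1=39.65-0.4236j, V2=-0.1508-1.021j, V3=-0.1510-0.4236j, V4=141.8-0.9714j, V5=0.05150+0.2258j, V6=141.8-0.5809j, V7=-5.216-0.4234j, V8=141.8-0.5808j, V9=1.050+1.762j
aux → i_V1=-0.3910-0.2049j

141.8-0.5808j V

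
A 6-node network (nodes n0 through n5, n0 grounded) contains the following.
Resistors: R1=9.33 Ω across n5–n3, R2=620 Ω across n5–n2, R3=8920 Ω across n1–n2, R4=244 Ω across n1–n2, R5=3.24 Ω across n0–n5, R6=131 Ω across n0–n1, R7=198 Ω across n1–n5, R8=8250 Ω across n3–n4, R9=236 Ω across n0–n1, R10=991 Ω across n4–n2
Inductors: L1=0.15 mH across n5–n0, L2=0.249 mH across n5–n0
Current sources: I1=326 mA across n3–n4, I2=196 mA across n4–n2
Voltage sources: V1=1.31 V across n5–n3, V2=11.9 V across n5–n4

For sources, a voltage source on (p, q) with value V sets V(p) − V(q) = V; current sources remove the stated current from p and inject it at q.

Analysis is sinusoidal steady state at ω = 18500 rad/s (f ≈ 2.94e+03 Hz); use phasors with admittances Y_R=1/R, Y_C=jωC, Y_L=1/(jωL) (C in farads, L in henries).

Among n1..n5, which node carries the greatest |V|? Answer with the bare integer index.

MNA unknowns: 5 node voltages V₁..V_5 plus 2 source currents (V1, V2)
R1: Y=0.1072+0.000j on G[5,3]
R2: Y=0.001613+0.000j on G[5,2]
L1: Y=0.000-0.3604j on G[5,0]
R3: Y=0.0001121+0.000j on G[1,2]
R4: Y=0.004098+0.000j on G[1,2]
R5: Y=0.3086+0.000j on G[0,5]
I1: z[3]−=0.326, z[4]+=0.326
R6: Y=0.007634+0.000j on G[0,1]
R7: Y=0.005051+0.000j on G[1,5]
R8: Y=0.0001212+0.000j on G[3,4]
L2: Y=0.000-0.2171j on G[5,0]
I2: z[4]−=0.196, z[2]+=0.196
R9: Y=0.004237+0.000j on G[0,1]
R10: Y=0.001009+0.000j on G[4,2]
V1: row V5−V3=1.31, i_V1 at 5,3
V2: row V5−V4=11.9, i_V2 at 5,4
solve → V1=6.098-0.03495j, V2=30.67-0.05884j, V3=-1.363-0.09720j, V4=-11.95-0.09720j, V5=-0.05267-0.09720j
aux → i_V1=0.1869+0.000j, i_V2=-0.1743-3.871e-05j

2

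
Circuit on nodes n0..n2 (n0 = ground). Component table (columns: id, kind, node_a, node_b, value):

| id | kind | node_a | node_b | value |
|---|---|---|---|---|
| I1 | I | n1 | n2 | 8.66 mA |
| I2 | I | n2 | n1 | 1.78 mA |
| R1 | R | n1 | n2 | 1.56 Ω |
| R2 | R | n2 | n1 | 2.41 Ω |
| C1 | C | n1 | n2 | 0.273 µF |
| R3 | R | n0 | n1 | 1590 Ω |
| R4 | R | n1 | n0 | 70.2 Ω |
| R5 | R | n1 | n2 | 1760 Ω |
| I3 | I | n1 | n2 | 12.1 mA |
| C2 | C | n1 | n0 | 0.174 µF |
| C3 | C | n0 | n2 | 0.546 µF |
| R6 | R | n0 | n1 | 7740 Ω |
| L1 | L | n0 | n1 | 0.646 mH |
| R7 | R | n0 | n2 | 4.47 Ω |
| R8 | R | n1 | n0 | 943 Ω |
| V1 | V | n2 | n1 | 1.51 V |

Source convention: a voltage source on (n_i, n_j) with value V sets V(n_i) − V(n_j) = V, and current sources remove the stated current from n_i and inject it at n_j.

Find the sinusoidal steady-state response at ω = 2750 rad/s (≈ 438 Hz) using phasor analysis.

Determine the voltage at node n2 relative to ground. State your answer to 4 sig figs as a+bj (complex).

Apply KCL at each of the 2 non-ground nodes and solve the resulting linear system.
Node n1: branches {I1, I2, R1, R2, C1, R3, R4, R5, I3, C2, R6, L1, R8, V1} → V_1 = -0.2142-0.5107j
Node n2: branches {I1, I2, R1, R2, C1, R5, I3, C3, R7, V1} → V_2 = 1.296-0.5107j
Source currents: i(V1)=-1.867+0.1112j

1.296-0.5107j V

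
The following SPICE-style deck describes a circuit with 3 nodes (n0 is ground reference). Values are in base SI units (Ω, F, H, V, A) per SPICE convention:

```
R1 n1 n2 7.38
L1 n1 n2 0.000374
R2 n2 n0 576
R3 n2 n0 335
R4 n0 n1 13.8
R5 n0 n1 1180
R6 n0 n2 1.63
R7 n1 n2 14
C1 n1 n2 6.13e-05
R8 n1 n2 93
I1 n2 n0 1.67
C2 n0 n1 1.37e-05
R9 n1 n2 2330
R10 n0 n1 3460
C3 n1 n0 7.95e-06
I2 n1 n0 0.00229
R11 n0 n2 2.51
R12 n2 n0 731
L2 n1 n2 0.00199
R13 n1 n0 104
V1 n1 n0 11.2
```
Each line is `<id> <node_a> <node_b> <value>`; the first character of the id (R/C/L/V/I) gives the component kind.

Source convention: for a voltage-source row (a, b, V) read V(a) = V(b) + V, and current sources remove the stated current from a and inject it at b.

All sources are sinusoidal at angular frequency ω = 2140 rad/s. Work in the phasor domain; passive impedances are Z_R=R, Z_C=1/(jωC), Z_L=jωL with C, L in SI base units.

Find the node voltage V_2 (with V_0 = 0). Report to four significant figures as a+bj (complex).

6.389-5.266j V

Element admittances at ω=2140 rad/s:
  Y(R1) = 0.1355+0.000j S between n1,n2
  Y(L1) = 0.000-1.249j S between n1,n2
  Y(R2) = 0.001736+0.000j S between n2,n0
  Y(R3) = 0.002985+0.000j S between n2,n0
  Y(R4) = 0.07246+0.000j S between n0,n1
  Y(R5) = 0.0008475+0.000j S between n0,n1
  Y(R6) = 0.6135+0.000j S between n0,n2
  Y(R7) = 0.07143+0.000j S between n1,n2
  Y(C1) = 0.000+0.1312j S between n1,n2
  Y(R8) = 0.01075+0.000j S between n1,n2
  I1: injects 1.67 A into n0 (from n2)
  Y(C2) = 0.000+0.02932j S between n0,n1
  Y(R9) = 0.0004292+0.000j S between n1,n2
  Y(R10) = 0.0002890+0.000j S between n0,n1
  Y(C3) = 0.000+0.01701j S between n1,n0
  I2: injects 0.00229 A into n0 (from n1)
  Y(R11) = 0.3984+0.000j S between n0,n2
  Y(R12) = 0.001368+0.000j S between n2,n0
  Y(L2) = 0.000-0.2348j S between n1,n2
  Y(R13) = 0.009615+0.000j S between n1,n0
  V1: constraint V(n1)−V(n0) = 11.2
Assemble and solve the 3×3 MNA system:
  V(n1)=11.20+0.000j  V(n2)=6.389-5.266j
  i(V1)=-9.109+4.842j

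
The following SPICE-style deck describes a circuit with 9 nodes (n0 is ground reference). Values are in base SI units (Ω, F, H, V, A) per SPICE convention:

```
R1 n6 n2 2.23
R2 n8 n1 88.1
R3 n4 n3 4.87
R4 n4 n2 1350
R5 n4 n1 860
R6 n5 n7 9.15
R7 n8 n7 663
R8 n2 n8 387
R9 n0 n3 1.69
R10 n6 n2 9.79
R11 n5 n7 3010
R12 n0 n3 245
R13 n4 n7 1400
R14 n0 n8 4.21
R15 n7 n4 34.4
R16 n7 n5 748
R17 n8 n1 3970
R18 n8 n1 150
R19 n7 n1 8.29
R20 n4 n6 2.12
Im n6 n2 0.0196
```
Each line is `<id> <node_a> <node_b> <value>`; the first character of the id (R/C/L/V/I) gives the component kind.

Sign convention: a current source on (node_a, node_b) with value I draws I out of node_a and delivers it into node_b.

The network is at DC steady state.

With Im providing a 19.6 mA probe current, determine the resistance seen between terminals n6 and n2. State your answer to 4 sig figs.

Apply KCL at each of the 8 non-ground nodes and solve the resulting linear system.
Node n1: branches {R2, R5, R17, R18, R19} → V_1 = -0.0001438
Node n2: branches {R1, R4, R8, R10, Im} → V_2 = 0.03463
Node n3: branches {R3, R9, R12} → V_3 = -0.0001327
Node n4: branches {R3, R4, R5, R13, R15, R20} → V_4 = -0.0005179
Node n5: branches {R6, R11, R16} → V_5 = -0.0002124
Node n6: branches {R1, R10, R20, Im} → V_6 = -0.0007610
Node n7: branches {R6, R7, R11, R13, R15, R16, R19} → V_7 = -0.0002124
Node n8: branches {R2, R7, R8, R14, R17, R18} → V_8 = 0.0003330

R_eq = 1.806 Ω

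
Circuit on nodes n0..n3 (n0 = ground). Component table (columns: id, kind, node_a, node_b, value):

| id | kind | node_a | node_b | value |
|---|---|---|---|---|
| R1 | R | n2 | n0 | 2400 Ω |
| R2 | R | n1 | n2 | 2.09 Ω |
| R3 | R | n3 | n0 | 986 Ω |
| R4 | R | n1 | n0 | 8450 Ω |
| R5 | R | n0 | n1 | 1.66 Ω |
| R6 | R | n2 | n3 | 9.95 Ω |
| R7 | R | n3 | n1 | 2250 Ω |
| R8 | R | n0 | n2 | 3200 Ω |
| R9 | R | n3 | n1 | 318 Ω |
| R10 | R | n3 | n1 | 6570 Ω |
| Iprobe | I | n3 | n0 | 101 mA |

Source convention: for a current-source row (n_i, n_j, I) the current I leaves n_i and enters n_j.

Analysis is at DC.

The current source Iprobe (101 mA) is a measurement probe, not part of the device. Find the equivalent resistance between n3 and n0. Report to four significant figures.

R_eq = 13.00 Ω

Element admittances at DC:
  Y(R1) = 0.0004167 S between n2,n0
  Y(R2) = 0.4785 S between n1,n2
  Y(R3) = 0.001014 S between n3,n0
  Y(R4) = 0.0001183 S between n1,n0
  Y(R5) = 0.6024 S between n0,n1
  Y(R6) = 0.1005 S between n2,n3
  Y(R7) = 0.0004444 S between n3,n1
  Y(R8) = 0.0003125 S between n0,n2
  Y(R9) = 0.003145 S between n3,n1
  Y(R10) = 0.0001522 S between n3,n1
  Iprobe: injects 0.101 A into n0 (from n3)
Assemble and solve the 3×3 MNA system:
  V(n1)=-0.1650  V(n2)=-0.3638  V(n3)=-1.313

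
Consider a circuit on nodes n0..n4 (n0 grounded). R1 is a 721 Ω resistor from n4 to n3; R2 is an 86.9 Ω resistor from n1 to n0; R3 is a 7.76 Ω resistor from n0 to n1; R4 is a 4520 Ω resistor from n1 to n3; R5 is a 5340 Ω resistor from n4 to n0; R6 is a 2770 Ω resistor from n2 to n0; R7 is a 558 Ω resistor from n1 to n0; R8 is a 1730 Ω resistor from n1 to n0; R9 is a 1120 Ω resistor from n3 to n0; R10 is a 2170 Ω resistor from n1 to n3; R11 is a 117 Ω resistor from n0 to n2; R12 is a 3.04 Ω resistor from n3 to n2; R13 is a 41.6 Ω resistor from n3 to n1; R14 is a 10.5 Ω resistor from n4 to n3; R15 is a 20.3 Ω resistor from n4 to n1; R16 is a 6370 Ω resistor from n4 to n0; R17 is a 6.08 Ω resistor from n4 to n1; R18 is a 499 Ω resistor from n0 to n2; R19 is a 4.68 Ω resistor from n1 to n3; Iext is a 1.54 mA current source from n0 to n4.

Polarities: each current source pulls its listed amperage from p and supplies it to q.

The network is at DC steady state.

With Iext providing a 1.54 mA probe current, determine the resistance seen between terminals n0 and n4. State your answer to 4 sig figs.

R_eq = 9.852 Ω

Element admittances at DC:
  Y(R1) = 0.001387 S between n4,n3
  Y(R2) = 0.01151 S between n1,n0
  Y(R3) = 0.1289 S between n0,n1
  Y(R4) = 0.0002212 S between n1,n3
  Y(R5) = 0.0001873 S between n4,n0
  Y(R6) = 0.0003610 S between n2,n0
  Y(R7) = 0.001792 S between n1,n0
  Y(R8) = 0.0005780 S between n1,n0
  Y(R9) = 0.0008929 S between n3,n0
  Y(R10) = 0.0004608 S between n1,n3
  Y(R11) = 0.008547 S between n0,n2
  Y(R12) = 0.3289 S between n3,n2
  Y(R13) = 0.02404 S between n3,n1
  Y(R14) = 0.09524 S between n4,n3
  Y(R15) = 0.04926 S between n4,n1
  Y(R16) = 0.0001570 S between n4,n0
  Y(R17) = 0.1645 S between n4,n1
  Y(R18) = 0.002004 S between n0,n2
  Y(R19) = 0.2137 S between n1,n3
  Iext: injects 0.00154 A into n4 (from n0)
Assemble and solve the 4×4 MNA system:
  V(n1)=0.009868  V(n2)=0.01067  V(n3)=0.01102  V(n4)=0.01517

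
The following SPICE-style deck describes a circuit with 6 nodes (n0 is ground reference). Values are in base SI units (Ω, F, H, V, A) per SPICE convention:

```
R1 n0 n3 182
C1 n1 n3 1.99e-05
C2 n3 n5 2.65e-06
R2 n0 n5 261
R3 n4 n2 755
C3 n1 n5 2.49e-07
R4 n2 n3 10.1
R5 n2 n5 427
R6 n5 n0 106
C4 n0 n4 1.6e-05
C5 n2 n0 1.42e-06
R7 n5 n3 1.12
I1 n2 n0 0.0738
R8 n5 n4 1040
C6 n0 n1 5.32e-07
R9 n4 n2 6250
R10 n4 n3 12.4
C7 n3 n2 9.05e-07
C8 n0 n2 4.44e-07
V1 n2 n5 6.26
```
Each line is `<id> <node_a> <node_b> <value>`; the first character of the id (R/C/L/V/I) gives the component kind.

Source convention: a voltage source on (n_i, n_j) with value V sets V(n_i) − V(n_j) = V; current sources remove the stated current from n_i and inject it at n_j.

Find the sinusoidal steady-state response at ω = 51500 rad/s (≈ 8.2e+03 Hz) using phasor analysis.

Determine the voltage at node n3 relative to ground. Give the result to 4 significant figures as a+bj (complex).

MNA unknowns: 5 node voltages V₁..V_5 plus 1 source current (V1)
R1: Y=0.005495+0.000j on G[0,3]
C1: Y=0.000+1.025j on G[1,3]
C2: Y=0.000+0.1365j on G[3,5]
R2: Y=0.003831+0.000j on G[0,5]
R3: Y=0.001325+0.000j on G[4,2]
C3: Y=0.000+0.01282j on G[1,5]
R4: Y=0.09901+0.000j on G[2,3]
R5: Y=0.002342+0.000j on G[2,5]
R6: Y=0.009434+0.000j on G[5,0]
C4: Y=0.000+0.8240j on G[0,4]
C5: Y=0.000+0.07313j on G[2,0]
R7: Y=0.8929+0.000j on G[5,3]
I1: z[2]−=0.0738, z[0]+=0.0738
R8: Y=0.0009615+0.000j on G[5,4]
C6: Y=0.000+0.02740j on G[0,1]
R9: Y=0.0001600+0.000j on G[4,2]
R10: Y=0.08065+0.000j on G[4,3]
C7: Y=0.000+0.04661j on G[3,2]
C8: Y=0.000+0.02287j on G[0,2]
V1: row V2−V5=6.26, i_V1 at 2,5
solve → V1=-2.760-1.368j, V2=2.552-1.737j, V3=-2.822-1.400j, V4=-0.1683+0.2589j, V5=-3.708-1.737j
aux → i_V1=-0.8071-0.4592j

-2.822-1.400j V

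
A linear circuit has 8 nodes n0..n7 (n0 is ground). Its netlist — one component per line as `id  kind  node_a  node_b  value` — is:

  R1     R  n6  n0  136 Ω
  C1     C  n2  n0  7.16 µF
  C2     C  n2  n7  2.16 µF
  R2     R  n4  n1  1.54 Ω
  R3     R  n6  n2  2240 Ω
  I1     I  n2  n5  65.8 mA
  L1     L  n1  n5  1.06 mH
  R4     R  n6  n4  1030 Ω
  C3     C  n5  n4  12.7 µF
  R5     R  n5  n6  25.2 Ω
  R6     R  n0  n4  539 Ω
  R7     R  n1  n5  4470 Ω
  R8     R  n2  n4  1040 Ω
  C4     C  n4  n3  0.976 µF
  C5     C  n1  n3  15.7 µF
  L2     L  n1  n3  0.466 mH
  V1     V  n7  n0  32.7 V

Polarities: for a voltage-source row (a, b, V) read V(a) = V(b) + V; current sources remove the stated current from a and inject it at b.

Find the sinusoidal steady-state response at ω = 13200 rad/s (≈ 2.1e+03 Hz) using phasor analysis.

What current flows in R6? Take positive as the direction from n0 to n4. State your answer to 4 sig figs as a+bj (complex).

MNA unknowns: 7 node voltages V₁..V_7 plus 1 source current (V1)
R1: Y=0.007353+0.000j on G[6,0]
C1: Y=0.000+0.09451j on G[2,0]
C2: Y=0.000+0.02851j on G[2,7]
R2: Y=0.6494+0.000j on G[4,1]
R3: Y=0.0004464+0.000j on G[6,2]
I1: z[2]−=0.0658, z[5]+=0.0658
L1: Y=0.000-0.07147j on G[1,5]
R4: Y=0.0009709+0.000j on G[6,4]
C3: Y=0.000+0.1676j on G[5,4]
R5: Y=0.03968+0.000j on G[5,6]
R6: Y=0.001855+0.000j on G[0,4]
R7: Y=0.0002237+0.000j on G[1,5]
R8: Y=0.0009615+0.000j on G[2,4]
C4: Y=0.000+0.01288j on G[4,3]
C5: Y=0.000+0.2072j on G[1,3]
L2: Y=0.000-0.1626j on G[1,3]
V1: row V7−V0=32.7, i_V1 at 7,0
solve → V1=8.081+0.1893j, V2=7.574+0.5333j, V3=8.085+0.1901j, V4=8.099+0.1929j, V5=8.116+0.02178j, V6=6.879+0.02661j, V7=32.70+0.000j
aux → i_V1=-0.01520-0.7164j

-0.01503-0.0003578j A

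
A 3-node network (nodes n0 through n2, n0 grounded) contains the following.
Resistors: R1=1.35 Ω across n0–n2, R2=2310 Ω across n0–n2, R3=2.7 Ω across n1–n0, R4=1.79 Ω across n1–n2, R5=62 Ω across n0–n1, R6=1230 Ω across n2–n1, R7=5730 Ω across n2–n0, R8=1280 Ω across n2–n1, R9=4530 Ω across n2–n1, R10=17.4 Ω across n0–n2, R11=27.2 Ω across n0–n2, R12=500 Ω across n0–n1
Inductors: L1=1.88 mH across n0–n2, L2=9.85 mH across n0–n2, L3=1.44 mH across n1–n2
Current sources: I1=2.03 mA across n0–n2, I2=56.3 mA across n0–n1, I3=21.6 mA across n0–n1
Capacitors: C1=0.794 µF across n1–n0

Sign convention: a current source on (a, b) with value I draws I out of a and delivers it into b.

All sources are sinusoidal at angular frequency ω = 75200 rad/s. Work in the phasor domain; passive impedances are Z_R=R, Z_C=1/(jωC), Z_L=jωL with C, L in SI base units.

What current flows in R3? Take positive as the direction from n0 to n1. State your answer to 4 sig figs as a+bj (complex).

-0.04004+0.003046j A

Apply KCL at each of the 2 non-ground nodes and solve the resulting linear system.
Node n1: branches {R3, R4, R5, R6, C1, R8, R9, I2, L3, R12, I3} → V_1 = 0.1081-0.008223j
Node n2: branches {R1, R2, R4, L1, R6, R7, I1, L2, R8, R9, R10, R11, L3} → V_2 = 0.04484-0.003449j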